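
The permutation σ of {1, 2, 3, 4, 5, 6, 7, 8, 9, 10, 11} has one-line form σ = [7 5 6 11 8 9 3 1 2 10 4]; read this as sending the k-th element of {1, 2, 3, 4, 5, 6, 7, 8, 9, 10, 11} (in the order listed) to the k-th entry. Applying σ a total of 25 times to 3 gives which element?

6

Tracing 3 → 6 → … returns to 3 after 8 steps, so 3 lies in an 8-cycle (1 7 3 6 9 2 5 8).
Powers repeat with period 8 on this cycle, and 25 mod 8 = 1, so σ^25(3) = σ^1(3).
Advancing 1 step from 3: 3 → 6.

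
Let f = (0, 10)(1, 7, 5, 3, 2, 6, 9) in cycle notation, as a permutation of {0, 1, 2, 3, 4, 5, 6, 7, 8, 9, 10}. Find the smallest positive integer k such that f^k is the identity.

The cycle type of f is (7, 2, 1, 1).
The order is lcm(7, 2) = 14.

14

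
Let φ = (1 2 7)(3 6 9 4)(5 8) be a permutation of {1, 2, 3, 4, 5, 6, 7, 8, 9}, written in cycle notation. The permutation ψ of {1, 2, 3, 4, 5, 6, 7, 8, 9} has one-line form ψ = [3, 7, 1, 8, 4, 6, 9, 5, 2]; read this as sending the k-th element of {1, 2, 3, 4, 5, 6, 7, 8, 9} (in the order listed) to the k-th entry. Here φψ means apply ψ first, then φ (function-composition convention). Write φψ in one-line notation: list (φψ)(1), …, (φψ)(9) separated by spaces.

For each element, apply ψ then φ: 1 → 3 → 6; 2 → 7 → 1; 3 → 1 → 2; 4 → 8 → 5; 5 → 4 → 3; 6 → 6 → 9; 7 → 9 → 4; 8 → 5 → 8; 9 → 2 → 7.
So φψ in one-line form is 6 1 2 5 3 9 4 8 7.

6 1 2 5 3 9 4 8 7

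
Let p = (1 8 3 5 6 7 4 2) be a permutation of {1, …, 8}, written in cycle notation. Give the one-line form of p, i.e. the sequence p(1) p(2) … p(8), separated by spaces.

Image by image: 1↦8, 2↦1, 3↦5, 4↦2, 5↦6, 6↦7, 7↦4, 8↦3.
So the one-line form is 8 1 5 2 6 7 4 3.

8 1 5 2 6 7 4 3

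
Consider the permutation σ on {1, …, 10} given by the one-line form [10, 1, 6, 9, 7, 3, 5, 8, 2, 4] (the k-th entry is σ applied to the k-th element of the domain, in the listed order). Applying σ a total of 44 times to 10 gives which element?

1

Tracing 10 → 4 → … returns to 10 after 5 steps, so 10 lies in a 5-cycle (1 10 4 9 2).
Since the cycle has length 5, σ^44 acts on it the same as σ^4 (44 mod 5 = 4).
Advancing 4 steps from 10: 10 → 4 → 9 → 2 → 1.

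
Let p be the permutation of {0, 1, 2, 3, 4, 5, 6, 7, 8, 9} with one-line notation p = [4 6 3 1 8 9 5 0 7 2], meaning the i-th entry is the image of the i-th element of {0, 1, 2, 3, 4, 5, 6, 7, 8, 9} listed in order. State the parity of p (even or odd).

In disjoint-cycle form the cycle lengths are 6, 4.
A cycle of length ℓ contributes ℓ−1 transpositions, so p is a product of 5 + 3 = 8 transpositions — even.

even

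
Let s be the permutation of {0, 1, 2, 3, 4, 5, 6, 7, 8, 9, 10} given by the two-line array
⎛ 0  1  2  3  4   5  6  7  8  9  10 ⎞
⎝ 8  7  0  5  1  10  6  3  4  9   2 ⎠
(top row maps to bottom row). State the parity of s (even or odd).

In disjoint-cycle form the cycle lengths are 9, 1, 1.
A cycle is odd iff its length is even; s has 0 even-length cycles, so sgn(s) = (−1)^0 and s is even.

even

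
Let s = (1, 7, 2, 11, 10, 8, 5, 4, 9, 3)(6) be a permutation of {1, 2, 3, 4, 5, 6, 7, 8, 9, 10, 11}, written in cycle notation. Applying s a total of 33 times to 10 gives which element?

4

10 lies in the 10-cycle (1, 7, 2, 11, 10, 8, 5, 4, 9, 3).
Powers repeat with period 10 on this cycle, and 33 mod 10 = 3, so s^33(10) = s^3(10).
Stepping 3 places around the cycle: 10 → 8 → 5 → 4.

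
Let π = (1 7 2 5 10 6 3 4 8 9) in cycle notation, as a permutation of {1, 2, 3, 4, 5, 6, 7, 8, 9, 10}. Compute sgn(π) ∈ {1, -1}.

The cycle lengths are 10.
A cycle of length ℓ contributes ℓ−1 transpositions, so π is a product of 9 transpositions — odd.

-1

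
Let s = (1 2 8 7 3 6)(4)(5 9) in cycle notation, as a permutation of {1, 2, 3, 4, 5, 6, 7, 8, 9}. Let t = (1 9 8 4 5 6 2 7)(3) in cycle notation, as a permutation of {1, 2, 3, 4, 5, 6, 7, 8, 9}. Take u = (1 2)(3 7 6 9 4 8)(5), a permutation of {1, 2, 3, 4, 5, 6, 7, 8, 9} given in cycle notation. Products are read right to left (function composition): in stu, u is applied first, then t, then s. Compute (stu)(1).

(stu)(1) = s(t(u(1))). u(1) = 2, then t(2) = 7, then s(7) = 3, so the result is 3.

3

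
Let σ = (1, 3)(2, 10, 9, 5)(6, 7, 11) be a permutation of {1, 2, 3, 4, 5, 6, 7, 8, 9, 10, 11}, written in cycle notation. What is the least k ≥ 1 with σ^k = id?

12

The cycle type of σ is (4, 3, 2, 1, 1).
The order of σ is the least common multiple of its cycle lengths: lcm(4, 3, 2) = 12.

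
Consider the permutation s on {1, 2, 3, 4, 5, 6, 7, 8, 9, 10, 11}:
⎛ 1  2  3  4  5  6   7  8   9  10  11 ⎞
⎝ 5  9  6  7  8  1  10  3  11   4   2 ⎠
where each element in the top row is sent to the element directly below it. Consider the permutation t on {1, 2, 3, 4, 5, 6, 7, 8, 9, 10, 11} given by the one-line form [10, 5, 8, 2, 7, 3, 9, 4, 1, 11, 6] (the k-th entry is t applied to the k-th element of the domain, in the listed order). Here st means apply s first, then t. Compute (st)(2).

1

First apply s: s(2) = 9, then t(9) = 1. Thus (st)(2) = 1.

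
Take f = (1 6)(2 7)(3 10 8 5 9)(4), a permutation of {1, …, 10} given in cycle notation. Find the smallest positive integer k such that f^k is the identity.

The disjoint cycles have lengths 5, 2, 2, 1.
The order is lcm(5, 2, 2) = 10.

10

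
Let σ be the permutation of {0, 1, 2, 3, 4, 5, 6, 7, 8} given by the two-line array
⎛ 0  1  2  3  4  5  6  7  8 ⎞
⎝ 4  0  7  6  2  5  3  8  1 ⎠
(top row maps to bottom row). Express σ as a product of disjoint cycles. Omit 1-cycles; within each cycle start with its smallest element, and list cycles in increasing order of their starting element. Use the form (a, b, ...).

(0, 4, 2, 7, 8, 1)(3, 6)

From 0: 0 → 4 → 2 → 7 → 8 → 1 → 0, closing the cycle (0, 4, 2, 7, 8, 1).
Repeating from the next unused element and collecting all non-trivial cycles gives (0, 4, 2, 7, 8, 1)(3, 6).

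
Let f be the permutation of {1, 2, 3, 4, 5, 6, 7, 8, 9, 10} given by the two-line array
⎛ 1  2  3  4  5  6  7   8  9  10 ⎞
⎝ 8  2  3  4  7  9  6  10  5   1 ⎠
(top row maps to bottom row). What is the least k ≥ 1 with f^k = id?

12

Decomposing into disjoint cycles gives cycle lengths 4, 3, 1, 1, 1.
The order is lcm(4, 3) = 12.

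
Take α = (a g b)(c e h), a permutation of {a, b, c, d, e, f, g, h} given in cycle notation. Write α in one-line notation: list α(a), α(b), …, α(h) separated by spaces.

g a e d h f b c

Image by image: a↦g, b↦a, c↦e, d↦d, e↦h, f↦f, g↦b, h↦c.
Listing these in domain order gives g a e d h f b c.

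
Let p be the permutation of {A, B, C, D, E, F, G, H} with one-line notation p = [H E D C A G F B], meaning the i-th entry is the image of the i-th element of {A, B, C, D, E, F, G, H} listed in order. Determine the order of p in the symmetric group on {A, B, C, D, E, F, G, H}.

4

Writing p as disjoint cycles, the cycle lengths are 4, 2, 2.
The order of p is the least common multiple of its cycle lengths: lcm(4, 2, 2) = 4.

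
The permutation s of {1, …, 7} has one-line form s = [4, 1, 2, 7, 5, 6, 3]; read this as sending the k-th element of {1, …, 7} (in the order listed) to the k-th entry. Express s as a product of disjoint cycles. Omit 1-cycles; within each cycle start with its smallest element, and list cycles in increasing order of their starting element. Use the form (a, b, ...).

(1, 4, 7, 3, 2)

Start at 1 and follow images: 1 → 4 → 7 → 3 → 2 → 1, giving the cycle (1, 4, 7, 3, 2).
Repeating from the next unused element and collecting all non-trivial cycles gives (1, 4, 7, 3, 2).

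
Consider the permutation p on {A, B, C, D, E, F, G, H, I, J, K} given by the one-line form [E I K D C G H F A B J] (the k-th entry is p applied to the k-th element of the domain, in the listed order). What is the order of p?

21

The disjoint-cycle form of p has cycle lengths 7, 3, 1.
Since disjoint cycles commute, ord(p) = lcm(7, 3) = 21.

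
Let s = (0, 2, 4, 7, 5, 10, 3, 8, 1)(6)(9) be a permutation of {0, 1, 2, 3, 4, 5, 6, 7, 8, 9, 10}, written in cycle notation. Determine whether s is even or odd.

even

The cycle lengths are 9, 1, 1.
A cycle of length ℓ contributes ℓ−1 transpositions, so s is a product of 8 transpositions — even.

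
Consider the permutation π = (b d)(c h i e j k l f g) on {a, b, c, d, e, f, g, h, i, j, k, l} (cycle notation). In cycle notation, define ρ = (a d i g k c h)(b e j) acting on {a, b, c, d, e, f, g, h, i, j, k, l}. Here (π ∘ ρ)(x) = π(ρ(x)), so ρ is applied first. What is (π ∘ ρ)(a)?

b

ρ(a) = d, then π(d) = b; composing gives (π ∘ ρ)(a) = b.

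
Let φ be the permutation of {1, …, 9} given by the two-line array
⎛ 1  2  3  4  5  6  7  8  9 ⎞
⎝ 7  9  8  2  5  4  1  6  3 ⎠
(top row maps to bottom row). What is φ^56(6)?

Tracing 6 → 4 → … returns to 6 after 6 steps, so 6 lies in a 6-cycle (2, 9, 3, 8, 6, 4).
On a 6-cycle, φ^6 is the identity, so φ^56 = φ^2 there (56 ≡ 2 mod 6).
Advancing 2 steps from 6: 6 → 4 → 2.

2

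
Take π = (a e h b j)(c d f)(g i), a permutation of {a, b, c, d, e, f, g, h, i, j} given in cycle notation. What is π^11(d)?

c

d lies in the 3-cycle (c d f).
On a 3-cycle, π^3 is the identity, so π^11 = π^2 there (11 ≡ 2 mod 3).
Stepping 2 places around the cycle: d → f → c.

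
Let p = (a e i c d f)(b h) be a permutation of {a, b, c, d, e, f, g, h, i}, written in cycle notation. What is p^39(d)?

e

d lies in the 6-cycle (a e i c d f).
On a 6-cycle, p^6 is the identity, so p^39 = p^3 there (39 ≡ 3 mod 6).
Stepping 3 places around the cycle: d → f → a → e.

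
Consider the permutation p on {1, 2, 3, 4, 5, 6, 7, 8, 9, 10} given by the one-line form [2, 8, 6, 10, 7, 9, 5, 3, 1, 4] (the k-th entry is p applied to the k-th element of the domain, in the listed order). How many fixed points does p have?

0

No element satisfies p(x) = x, so there are 0 fixed points.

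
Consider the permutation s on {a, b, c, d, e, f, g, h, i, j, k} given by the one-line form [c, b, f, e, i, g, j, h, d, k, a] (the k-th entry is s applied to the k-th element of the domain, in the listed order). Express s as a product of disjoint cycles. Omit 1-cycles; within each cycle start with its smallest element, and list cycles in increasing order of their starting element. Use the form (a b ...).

Start at a and follow images: a → c → f → g → j → k → a, giving the cycle (a c f g j k).
Continuing from each remaining unvisited element yields (a c f g j k)(d e i).

(a c f g j k)(d e i)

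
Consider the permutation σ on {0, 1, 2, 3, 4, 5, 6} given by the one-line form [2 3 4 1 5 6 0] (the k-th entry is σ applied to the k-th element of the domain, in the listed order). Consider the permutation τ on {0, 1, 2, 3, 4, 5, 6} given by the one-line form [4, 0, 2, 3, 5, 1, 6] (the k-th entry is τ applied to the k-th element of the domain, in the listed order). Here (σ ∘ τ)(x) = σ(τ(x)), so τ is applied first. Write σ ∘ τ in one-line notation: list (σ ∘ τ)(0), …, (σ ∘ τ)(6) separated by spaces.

5 2 4 1 6 3 0

(σ ∘ τ)(x) = σ(τ(x)). Computing each image: σ(τ(0)) = σ(4) = 5, σ(τ(1)) = σ(0) = 2, σ(τ(2)) = σ(2) = 4, σ(τ(3)) = σ(3) = 1, σ(τ(4)) = σ(5) = 6, σ(τ(5)) = σ(1) = 3, σ(τ(6)) = σ(6) = 0.
Hence σ ∘ τ = [5 2 4 1 6 3 0].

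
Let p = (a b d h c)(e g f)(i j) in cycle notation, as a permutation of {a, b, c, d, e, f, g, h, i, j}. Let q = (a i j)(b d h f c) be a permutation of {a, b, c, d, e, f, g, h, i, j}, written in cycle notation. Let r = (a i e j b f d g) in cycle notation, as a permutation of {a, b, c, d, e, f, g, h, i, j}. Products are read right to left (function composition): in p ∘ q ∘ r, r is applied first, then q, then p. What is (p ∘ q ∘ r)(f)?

(p ∘ q ∘ r)(f) = p(q(r(f))). r(f) = d, then q(d) = h, then p(h) = c, so the result is c.

c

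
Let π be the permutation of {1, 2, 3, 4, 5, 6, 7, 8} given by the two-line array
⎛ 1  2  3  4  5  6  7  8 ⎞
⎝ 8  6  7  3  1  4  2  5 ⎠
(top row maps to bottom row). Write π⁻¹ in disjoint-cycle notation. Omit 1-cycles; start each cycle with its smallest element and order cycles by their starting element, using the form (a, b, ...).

(1, 5, 8)(2, 7, 3, 4, 6)

The cycle decomposition of π is (1, 8, 5)(2, 6, 4, 3, 7).
Reversing each cycle (and rotating so the smallest element leads) gives π⁻¹ = (1, 5, 8)(2, 7, 3, 4, 6).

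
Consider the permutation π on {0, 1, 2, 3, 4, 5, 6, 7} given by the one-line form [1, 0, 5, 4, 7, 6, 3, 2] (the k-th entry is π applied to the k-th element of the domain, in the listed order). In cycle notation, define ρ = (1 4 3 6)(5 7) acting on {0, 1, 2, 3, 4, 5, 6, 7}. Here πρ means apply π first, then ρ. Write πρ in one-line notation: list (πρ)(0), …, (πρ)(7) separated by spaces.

4 0 7 3 5 1 6 2

For each element, apply π then ρ: 0 → 1 → 4; 1 → 0 → 0; 2 → 5 → 7; 3 → 4 → 3; 4 → 7 → 5; 5 → 6 → 1; 6 → 3 → 6; 7 → 2 → 2.
Collecting the images, πρ = [4 0 7 3 5 1 6 2].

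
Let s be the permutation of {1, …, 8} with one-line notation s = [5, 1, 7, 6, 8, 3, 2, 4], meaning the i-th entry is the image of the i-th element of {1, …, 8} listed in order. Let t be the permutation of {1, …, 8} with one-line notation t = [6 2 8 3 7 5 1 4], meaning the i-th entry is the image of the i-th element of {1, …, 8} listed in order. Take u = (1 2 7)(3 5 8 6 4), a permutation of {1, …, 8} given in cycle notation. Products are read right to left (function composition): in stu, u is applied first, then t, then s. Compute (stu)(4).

Apply the permutations in order: u(4) = 3, then t(3) = 8, then s(8) = 4. So (stu)(4) = 4.

4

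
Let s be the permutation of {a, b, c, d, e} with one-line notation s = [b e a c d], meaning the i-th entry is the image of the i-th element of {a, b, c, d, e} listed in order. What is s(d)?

d is element number 4 of the domain, and entry number 4 of the one-line form is c, so s(d) = c.

c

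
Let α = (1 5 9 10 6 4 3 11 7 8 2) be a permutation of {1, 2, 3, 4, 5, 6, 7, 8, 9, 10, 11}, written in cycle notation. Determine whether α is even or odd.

even

The cycle lengths are 11.
A cycle is odd iff its length is even; α has 0 even-length cycles, so sgn(α) = (−1)^0 and α is even.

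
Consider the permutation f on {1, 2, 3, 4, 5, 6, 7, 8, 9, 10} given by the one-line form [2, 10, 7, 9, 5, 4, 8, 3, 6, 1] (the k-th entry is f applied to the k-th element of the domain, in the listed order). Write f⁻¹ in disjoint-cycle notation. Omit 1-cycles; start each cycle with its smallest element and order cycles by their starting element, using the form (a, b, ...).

First write f in disjoint cycles: (1, 2, 10)(3, 7, 8)(4, 9, 6).
The inverse reverses every cycle; in canonical form, f⁻¹ = (1, 10, 2)(3, 8, 7)(4, 6, 9).

(1, 10, 2)(3, 8, 7)(4, 6, 9)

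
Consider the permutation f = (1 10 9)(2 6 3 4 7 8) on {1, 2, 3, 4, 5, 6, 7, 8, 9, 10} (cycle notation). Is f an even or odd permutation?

The cycle lengths are 6, 3, 1.
A cycle is odd iff its length is even; f has 1 even-length cycle, so sgn(f) = (−1)^1 and f is odd.

odd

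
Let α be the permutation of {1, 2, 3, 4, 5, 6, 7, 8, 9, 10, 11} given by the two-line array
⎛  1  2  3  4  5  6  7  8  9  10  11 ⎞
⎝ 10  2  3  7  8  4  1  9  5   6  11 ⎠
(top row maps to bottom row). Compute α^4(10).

1

Tracing 10 → 6 → … returns to 10 after 5 steps, so 10 lies in a 5-cycle (1, 10, 6, 4, 7).
Stepping 4 places around the cycle: 10 → 6 → 4 → 7 → 1.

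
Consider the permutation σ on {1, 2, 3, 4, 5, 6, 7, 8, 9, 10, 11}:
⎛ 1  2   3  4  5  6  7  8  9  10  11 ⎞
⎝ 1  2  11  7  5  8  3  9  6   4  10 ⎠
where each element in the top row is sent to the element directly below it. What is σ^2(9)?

8

Tracing 9 → 6 → … returns to 9 after 3 steps, so 9 lies in a 3-cycle (6 8 9).
Stepping 2 places around the cycle: 9 → 6 → 8.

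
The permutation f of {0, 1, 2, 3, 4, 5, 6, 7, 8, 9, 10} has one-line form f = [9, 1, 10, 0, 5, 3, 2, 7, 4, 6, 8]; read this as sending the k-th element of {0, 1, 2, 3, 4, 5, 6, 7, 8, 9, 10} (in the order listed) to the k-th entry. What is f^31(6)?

4

Tracing 6 → 2 → … returns to 6 after 9 steps, so 6 lies in a 9-cycle (0 9 6 2 10 8 4 5 3).
Powers repeat with period 9 on this cycle, and 31 mod 9 = 4, so f^31(6) = f^4(6).
Advancing 4 steps from 6: 6 → 2 → 10 → 8 → 4.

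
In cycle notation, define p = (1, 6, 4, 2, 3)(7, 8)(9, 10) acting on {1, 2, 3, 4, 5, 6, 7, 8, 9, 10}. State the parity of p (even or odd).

The cycle lengths are 5, 2, 2, 1.
A cycle of length ℓ contributes ℓ−1 transpositions, so p is a product of 4 + 1 + 1 = 6 transpositions — even.

even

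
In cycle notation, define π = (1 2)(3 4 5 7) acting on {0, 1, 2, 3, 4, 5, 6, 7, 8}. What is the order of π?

4

The disjoint cycles have lengths 4, 2, 1, 1, 1.
Since disjoint cycles commute, ord(π) = lcm(4, 2) = 4.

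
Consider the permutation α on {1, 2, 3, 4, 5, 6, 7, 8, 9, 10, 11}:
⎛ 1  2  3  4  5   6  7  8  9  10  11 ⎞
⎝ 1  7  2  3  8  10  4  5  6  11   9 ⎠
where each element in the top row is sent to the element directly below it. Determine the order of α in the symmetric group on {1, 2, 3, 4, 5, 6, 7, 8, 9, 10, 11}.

4

The disjoint-cycle form of α has cycle lengths 4, 4, 2, 1.
The order of α is the least common multiple of its cycle lengths: lcm(4, 4, 2) = 4.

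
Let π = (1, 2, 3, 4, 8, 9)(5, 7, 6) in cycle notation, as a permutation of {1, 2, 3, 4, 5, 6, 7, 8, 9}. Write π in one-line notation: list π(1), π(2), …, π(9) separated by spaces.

2 3 4 8 7 5 6 9 1

Image by image: 1↦2, 2↦3, 3↦4, 4↦8, 5↦7, 6↦5, 7↦6, 8↦9, 9↦1.
So the one-line form is 2 3 4 8 7 5 6 9 1.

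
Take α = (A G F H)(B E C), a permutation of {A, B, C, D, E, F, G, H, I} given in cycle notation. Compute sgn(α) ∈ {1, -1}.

The cycle lengths are 4, 3, 1, 1.
A cycle of length ℓ contributes ℓ−1 transpositions, so α is a product of 3 + 2 = 5 transpositions — odd.

-1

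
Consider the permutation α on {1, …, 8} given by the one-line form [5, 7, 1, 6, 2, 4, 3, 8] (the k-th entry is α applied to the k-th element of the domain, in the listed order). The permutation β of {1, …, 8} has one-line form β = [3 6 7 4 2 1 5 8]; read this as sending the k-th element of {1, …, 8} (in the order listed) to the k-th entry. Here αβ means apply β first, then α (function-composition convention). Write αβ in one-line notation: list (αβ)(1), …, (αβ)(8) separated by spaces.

1 4 3 6 7 5 2 8

Chase each element through β then α: 1 → 3 → 1; 2 → 6 → 4; 3 → 7 → 3; 4 → 4 → 6; 5 → 2 → 7; 6 → 1 → 5; 7 → 5 → 2; 8 → 8 → 8.
Collecting the images, αβ = [1 4 3 6 7 5 2 8].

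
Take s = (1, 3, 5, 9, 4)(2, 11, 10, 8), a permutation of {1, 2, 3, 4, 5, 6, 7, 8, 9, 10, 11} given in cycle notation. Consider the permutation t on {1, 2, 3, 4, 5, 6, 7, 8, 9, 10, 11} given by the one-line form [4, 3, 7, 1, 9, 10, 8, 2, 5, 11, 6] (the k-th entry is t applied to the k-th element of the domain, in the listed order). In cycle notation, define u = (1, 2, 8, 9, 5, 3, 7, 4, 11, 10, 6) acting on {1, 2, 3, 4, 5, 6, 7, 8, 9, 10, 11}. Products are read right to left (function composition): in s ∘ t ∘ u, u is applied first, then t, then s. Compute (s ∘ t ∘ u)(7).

(s ∘ t ∘ u)(7) = s(t(u(7))). u(7) = 4, then t(4) = 1, then s(1) = 3, so the result is 3.

3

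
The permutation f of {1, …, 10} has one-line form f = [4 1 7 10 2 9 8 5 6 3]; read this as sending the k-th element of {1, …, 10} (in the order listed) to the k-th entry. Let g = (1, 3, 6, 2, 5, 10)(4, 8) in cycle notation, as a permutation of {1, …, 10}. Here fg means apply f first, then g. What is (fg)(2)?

f(2) = 1, then g(1) = 3; composing gives (fg)(2) = 3.

3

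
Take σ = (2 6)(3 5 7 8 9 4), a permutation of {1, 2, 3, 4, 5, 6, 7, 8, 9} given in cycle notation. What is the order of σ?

6

The disjoint cycles have lengths 6, 2, 1.
The order of σ is the least common multiple of its cycle lengths: lcm(6, 2) = 6.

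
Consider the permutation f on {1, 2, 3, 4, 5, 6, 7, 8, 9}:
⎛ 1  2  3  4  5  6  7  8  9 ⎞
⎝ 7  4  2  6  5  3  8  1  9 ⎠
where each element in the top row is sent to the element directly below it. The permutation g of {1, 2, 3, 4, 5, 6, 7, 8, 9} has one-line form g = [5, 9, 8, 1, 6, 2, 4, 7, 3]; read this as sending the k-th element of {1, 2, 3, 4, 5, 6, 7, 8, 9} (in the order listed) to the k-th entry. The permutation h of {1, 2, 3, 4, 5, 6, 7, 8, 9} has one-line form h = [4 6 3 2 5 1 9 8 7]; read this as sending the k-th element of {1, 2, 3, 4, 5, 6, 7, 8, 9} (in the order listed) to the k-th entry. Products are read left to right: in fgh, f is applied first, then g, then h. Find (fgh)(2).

Chase 2: f(2) = 4; g(4) = 1; h(1) = 4. Hence (fgh)(2) = 4.

4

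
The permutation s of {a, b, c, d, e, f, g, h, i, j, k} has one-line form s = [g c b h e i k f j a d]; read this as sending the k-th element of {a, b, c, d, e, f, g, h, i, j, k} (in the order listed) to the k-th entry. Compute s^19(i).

Tracing i → j → … returns to i after 8 steps, so i lies in an 8-cycle (a g k d h f i j).
On an 8-cycle, s^8 is the identity, so s^19 = s^3 there (19 ≡ 3 mod 8).
Advancing 3 steps from i: i → j → a → g.

g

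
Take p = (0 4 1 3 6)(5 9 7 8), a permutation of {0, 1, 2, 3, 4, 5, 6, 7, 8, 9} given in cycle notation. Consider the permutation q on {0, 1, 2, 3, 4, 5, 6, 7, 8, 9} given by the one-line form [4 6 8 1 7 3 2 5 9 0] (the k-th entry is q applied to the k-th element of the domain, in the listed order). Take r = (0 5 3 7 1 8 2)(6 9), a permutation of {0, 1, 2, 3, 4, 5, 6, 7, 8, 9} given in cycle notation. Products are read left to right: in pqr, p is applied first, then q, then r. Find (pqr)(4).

Chase 4: p(4) = 1; q(1) = 6; r(6) = 9. Hence (pqr)(4) = 9.

9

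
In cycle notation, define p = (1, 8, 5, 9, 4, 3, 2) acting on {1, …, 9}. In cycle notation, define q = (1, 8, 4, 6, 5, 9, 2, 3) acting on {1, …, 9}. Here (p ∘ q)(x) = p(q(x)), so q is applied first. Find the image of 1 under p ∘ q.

5

(p ∘ q)(1) = p(q(1)). q(1) = 8, then p(8) = 5. So (p ∘ q)(1) = 5.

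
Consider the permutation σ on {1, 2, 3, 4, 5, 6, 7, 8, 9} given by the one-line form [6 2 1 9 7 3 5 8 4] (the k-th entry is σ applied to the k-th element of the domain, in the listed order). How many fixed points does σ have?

2

The fixed points (elements with σ(x) = x) are {2, 8}, so there are 2.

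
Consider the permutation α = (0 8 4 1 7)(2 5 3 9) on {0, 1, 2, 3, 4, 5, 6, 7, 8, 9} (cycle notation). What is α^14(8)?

0

8 lies in the 5-cycle (0 8 4 1 7).
Powers repeat with period 5 on this cycle, and 14 mod 5 = 4, so α^14(8) = α^4(8).
Advancing 4 steps from 8: 8 → 4 → 1 → 7 → 0.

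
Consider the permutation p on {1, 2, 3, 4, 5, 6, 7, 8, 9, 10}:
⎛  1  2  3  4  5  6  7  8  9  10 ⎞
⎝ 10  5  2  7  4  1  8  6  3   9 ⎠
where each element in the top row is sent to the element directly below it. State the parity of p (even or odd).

odd

In disjoint-cycle form the cycle lengths are 10.
A cycle is odd iff its length is even; p has 1 even-length cycle, so sgn(p) = (−1)^1 and p is odd.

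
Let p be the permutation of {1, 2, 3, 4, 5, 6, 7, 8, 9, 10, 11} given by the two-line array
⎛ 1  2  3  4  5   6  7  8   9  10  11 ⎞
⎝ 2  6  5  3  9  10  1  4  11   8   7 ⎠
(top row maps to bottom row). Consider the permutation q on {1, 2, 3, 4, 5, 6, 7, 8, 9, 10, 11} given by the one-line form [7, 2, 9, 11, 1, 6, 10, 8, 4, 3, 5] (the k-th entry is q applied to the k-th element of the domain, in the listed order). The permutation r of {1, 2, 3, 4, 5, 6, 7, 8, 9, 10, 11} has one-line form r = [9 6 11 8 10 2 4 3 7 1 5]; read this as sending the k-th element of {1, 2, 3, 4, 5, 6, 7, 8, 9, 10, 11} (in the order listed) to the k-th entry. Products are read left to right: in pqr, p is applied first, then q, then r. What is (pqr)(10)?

(pqr)(10) = r(q(p(10))). p(10) = 8, then q(8) = 8, then r(8) = 3, so the result is 3.

3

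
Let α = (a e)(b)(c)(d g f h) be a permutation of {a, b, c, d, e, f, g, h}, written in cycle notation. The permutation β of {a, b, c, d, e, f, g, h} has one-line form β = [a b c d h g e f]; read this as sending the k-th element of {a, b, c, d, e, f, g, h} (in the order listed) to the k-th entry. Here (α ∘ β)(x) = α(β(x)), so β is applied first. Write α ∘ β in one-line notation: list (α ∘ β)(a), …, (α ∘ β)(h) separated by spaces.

Chase each element through β then α: a → a → e; b → b → b; c → c → c; d → d → g; e → h → d; f → g → f; g → e → a; h → f → h.
Collecting the images, α ∘ β = [e b c g d f a h].

e b c g d f a h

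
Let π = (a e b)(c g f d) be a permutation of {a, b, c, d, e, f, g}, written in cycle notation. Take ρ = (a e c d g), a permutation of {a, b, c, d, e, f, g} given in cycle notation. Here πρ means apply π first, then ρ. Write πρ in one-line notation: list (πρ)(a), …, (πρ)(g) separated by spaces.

c e a d b g f

(πρ)(x) = ρ(π(x)). Computing each image: ρ(π(a)) = ρ(e) = c, ρ(π(b)) = ρ(a) = e, ρ(π(c)) = ρ(g) = a, ρ(π(d)) = ρ(c) = d, ρ(π(e)) = ρ(b) = b, ρ(π(f)) = ρ(d) = g, ρ(π(g)) = ρ(f) = f.
Hence πρ = [c e a d b g f].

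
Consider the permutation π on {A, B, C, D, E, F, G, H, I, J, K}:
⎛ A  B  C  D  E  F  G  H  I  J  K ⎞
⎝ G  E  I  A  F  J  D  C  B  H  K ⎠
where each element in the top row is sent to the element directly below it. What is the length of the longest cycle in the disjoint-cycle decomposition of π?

7

Decomposing into disjoint cycles gives (A G D)(B E F J H C I); the longest has length 7.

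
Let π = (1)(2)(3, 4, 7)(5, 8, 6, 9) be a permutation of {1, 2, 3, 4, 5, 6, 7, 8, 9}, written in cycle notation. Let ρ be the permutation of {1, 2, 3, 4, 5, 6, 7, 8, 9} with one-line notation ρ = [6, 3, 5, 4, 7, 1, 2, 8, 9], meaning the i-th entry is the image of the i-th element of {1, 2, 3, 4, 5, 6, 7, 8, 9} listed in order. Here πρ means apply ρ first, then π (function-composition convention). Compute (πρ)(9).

ρ(9) = 9, then π(9) = 5; composing gives (πρ)(9) = 5.

5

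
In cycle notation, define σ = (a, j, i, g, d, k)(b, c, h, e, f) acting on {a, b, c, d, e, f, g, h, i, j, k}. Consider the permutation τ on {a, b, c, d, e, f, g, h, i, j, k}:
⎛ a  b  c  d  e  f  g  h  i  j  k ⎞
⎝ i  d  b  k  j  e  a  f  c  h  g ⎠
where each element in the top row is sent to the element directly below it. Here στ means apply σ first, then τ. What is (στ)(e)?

e

(στ)(e) = τ(σ(e)). σ(e) = f, then τ(f) = e. So (στ)(e) = e.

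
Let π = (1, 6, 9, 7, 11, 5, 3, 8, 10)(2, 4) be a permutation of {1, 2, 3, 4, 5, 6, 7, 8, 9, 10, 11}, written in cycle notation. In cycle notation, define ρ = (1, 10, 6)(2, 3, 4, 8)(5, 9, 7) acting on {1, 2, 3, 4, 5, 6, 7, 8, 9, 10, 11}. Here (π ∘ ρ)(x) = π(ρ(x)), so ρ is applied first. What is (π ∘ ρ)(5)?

7

ρ(5) = 9, then π(9) = 7; composing gives (π ∘ ρ)(5) = 7.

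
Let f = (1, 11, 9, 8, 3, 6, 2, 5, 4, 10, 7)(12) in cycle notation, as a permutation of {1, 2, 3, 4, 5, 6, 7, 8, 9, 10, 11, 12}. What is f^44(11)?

11

11 lies in the 11-cycle (1, 11, 9, 8, 3, 6, 2, 5, 4, 10, 7).
On an 11-cycle, f^11 is the identity, so f^44 = f^0 there (44 ≡ 0 mod 11).
So f^44(11) = 11.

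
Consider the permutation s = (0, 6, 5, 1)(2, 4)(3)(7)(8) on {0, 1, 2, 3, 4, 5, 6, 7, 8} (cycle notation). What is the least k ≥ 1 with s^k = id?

The disjoint cycles have lengths 4, 2, 1, 1, 1.
The order of s is the least common multiple of its cycle lengths: lcm(4, 2) = 4.

4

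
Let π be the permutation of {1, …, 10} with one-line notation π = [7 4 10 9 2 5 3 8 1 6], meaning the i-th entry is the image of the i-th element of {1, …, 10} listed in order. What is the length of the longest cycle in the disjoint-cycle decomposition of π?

Decomposing into disjoint cycles gives (1, 7, 3, 10, 6, 5, 2, 4, 9); the longest has length 9.

9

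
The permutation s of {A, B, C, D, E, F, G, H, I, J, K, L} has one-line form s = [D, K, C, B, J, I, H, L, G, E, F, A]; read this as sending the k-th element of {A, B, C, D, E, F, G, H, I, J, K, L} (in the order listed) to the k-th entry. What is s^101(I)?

H

Tracing I → G → … returns to I after 9 steps, so I lies in a 9-cycle (A D B K F I G H L).
Powers repeat with period 9 on this cycle, and 101 mod 9 = 2, so s^101(I) = s^2(I).
Advancing 2 steps from I: I → G → H.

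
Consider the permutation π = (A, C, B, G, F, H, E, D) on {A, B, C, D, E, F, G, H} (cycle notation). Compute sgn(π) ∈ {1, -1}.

-1

The cycle lengths are 8.
A cycle of length ℓ contributes ℓ−1 transpositions, so π is a product of 7 transpositions — odd.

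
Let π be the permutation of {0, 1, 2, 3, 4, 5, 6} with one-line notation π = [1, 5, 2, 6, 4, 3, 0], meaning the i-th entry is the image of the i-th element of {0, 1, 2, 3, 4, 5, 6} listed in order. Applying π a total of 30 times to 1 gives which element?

Tracing 1 → 5 → … returns to 1 after 5 steps, so 1 lies in a 5-cycle (0, 1, 5, 3, 6).
On a 5-cycle, π^5 is the identity, so π^30 = π^0 there (30 ≡ 0 mod 5).
So π^30(1) = 1.

1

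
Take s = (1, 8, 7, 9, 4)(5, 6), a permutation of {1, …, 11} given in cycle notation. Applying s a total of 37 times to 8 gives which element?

9

8 lies in the 5-cycle (1, 8, 7, 9, 4).
Since the cycle has length 5, s^37 acts on it the same as s^2 (37 mod 5 = 2).
Advancing 2 steps from 8: 8 → 7 → 9.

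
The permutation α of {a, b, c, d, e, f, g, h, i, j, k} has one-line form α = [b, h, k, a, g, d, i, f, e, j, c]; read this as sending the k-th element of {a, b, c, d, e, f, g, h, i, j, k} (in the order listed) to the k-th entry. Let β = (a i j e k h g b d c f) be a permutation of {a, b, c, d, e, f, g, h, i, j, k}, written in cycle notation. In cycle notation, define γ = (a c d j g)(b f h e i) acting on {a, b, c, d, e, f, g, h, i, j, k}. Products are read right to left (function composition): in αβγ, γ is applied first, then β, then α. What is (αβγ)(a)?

Chase a: γ(a) = c; β(c) = f; α(f) = d. Hence (αβγ)(a) = d.

d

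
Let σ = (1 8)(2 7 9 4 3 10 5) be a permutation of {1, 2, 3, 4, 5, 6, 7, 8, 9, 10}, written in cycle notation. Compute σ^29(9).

4

9 lies in the 7-cycle (2 7 9 4 3 10 5).
On a 7-cycle, σ^7 is the identity, so σ^29 = σ^1 there (29 ≡ 1 mod 7).
Advancing 1 step from 9: 9 → 4.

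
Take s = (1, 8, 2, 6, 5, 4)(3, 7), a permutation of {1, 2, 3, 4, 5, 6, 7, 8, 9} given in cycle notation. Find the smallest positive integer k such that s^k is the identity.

The cycle type of s is (6, 2, 1).
The order is lcm(6, 2) = 6.

6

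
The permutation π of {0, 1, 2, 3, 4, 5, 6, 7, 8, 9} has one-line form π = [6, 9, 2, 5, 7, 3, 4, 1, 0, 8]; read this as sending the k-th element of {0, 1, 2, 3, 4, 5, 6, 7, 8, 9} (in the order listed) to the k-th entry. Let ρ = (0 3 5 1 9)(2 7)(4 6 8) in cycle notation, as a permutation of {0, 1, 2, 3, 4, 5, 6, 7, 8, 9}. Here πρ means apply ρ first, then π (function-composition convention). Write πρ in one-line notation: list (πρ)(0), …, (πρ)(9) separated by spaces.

5 8 1 3 4 9 0 2 7 6

Chase each element through ρ then π: 0 → 3 → 5; 1 → 9 → 8; 2 → 7 → 1; 3 → 5 → 3; 4 → 6 → 4; 5 → 1 → 9; 6 → 8 → 0; 7 → 2 → 2; 8 → 4 → 7; 9 → 0 → 6.
So πρ in one-line form is 5 8 1 3 4 9 0 2 7 6.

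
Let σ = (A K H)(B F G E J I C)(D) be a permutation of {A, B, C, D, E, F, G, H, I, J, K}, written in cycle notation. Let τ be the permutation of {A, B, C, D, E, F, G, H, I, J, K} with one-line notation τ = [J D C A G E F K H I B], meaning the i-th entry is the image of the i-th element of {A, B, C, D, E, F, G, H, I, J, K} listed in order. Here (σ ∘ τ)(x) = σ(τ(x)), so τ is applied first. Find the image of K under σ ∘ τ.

First apply τ: τ(K) = B, then σ(B) = F. Thus (σ ∘ τ)(K) = F.

F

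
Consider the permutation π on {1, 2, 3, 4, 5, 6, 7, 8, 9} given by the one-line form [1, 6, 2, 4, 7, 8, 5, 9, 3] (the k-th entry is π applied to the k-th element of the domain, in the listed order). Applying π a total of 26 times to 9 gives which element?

Tracing 9 → 3 → … returns to 9 after 5 steps, so 9 lies in a 5-cycle (2 6 8 9 3).
Since the cycle has length 5, π^26 acts on it the same as π^1 (26 mod 5 = 1).
Advancing 1 step from 9: 9 → 3.

3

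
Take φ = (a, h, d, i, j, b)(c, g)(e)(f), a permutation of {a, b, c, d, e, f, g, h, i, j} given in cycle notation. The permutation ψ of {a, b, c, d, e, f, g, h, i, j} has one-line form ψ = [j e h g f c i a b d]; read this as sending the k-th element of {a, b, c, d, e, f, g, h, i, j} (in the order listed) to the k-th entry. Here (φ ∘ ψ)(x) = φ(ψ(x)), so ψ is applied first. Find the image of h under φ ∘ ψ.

h

First apply ψ: ψ(h) = a, then φ(a) = h. Thus (φ ∘ ψ)(h) = h.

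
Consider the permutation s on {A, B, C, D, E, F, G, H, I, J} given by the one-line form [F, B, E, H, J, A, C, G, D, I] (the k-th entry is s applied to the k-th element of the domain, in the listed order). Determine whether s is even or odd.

In disjoint-cycle form the cycle lengths are 7, 2, 1.
A cycle is odd iff its length is even; s has 1 even-length cycle, so sgn(s) = (−1)^1 and s is odd.

odd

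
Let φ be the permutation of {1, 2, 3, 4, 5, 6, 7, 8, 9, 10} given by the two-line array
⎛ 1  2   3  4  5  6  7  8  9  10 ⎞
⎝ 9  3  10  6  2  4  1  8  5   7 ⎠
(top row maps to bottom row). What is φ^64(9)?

Tracing 9 → 5 → … returns to 9 after 7 steps, so 9 lies in a 7-cycle (1 9 5 2 3 10 7).
Since the cycle has length 7, φ^64 acts on it the same as φ^1 (64 mod 7 = 1).
Advancing 1 step from 9: 9 → 5.

5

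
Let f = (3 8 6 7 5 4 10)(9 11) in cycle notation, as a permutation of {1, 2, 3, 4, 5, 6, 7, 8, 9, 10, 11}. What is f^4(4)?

6

4 lies in the 7-cycle (3 8 6 7 5 4 10).
Advancing 4 steps from 4: 4 → 10 → 3 → 8 → 6.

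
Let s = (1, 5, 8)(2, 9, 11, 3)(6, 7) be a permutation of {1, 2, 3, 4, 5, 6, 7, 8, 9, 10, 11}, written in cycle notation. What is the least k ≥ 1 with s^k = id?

The disjoint cycles have lengths 4, 3, 2, 1, 1.
The order is lcm(4, 3, 2) = 12.

12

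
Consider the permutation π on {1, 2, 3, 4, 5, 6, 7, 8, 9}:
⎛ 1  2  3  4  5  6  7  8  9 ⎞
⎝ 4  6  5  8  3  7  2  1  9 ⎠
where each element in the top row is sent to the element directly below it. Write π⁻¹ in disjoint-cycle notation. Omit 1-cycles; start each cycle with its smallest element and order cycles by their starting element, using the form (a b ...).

The cycle decomposition of π is (1 4 8)(2 6 7)(3 5).
Reversing each cycle (and rotating so the smallest element leads) gives π⁻¹ = (1 8 4)(2 7 6)(3 5).

(1 8 4)(2 7 6)(3 5)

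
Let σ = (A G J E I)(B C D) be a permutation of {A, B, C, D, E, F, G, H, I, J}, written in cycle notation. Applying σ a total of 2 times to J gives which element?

J lies in the 5-cycle (A G J E I).
Stepping 2 places around the cycle: J → E → I.

I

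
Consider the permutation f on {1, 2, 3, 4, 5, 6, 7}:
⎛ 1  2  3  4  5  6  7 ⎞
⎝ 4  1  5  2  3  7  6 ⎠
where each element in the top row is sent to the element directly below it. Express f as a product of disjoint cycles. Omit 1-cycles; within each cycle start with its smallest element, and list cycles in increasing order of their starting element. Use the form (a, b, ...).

(1, 4, 2)(3, 5)(6, 7)

Start at 1 and follow images: 1 → 4 → 2 → 1, giving the cycle (1, 4, 2).
Continuing from each remaining unvisited element yields (1, 4, 2)(3, 5)(6, 7).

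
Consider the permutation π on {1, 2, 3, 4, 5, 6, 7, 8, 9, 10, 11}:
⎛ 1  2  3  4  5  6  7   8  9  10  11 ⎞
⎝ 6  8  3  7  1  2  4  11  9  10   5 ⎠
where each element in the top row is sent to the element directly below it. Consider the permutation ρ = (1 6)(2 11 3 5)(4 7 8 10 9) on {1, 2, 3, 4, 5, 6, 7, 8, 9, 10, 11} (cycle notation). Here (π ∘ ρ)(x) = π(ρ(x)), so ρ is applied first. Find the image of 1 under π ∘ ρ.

(π ∘ ρ)(1) = π(ρ(1)). ρ(1) = 6, then π(6) = 2. So (π ∘ ρ)(1) = 2.

2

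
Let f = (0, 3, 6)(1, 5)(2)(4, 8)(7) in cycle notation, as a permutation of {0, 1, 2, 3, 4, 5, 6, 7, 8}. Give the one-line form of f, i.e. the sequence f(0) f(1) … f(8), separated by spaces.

3 5 2 6 8 1 0 7 4

Reading each image from the cycles: 0↦3, 1↦5, 2↦2, 3↦6, 4↦8, 5↦1, 6↦0, 7↦7, 8↦4.
Listing these in domain order gives 3 5 2 6 8 1 0 7 4.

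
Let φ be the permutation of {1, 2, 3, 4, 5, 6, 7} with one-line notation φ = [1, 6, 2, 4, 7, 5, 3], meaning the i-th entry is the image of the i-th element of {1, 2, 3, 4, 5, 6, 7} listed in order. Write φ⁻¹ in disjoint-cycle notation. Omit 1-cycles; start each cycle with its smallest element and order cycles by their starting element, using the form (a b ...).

(2 3 7 5 6)

First write φ in disjoint cycles: (2 6 5 7 3).
Reversing each cycle (and rotating so the smallest element leads) gives φ⁻¹ = (2 3 7 5 6).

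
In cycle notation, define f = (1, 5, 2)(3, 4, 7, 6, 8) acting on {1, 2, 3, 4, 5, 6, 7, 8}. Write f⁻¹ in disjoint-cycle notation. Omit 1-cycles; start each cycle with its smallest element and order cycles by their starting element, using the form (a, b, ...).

(1, 2, 5)(3, 8, 6, 7, 4)

Inverting a permutation written in cycle notation just reverses the order within every cycle.
After reversing and putting each cycle's least element first, f⁻¹ = (1, 2, 5)(3, 8, 6, 7, 4).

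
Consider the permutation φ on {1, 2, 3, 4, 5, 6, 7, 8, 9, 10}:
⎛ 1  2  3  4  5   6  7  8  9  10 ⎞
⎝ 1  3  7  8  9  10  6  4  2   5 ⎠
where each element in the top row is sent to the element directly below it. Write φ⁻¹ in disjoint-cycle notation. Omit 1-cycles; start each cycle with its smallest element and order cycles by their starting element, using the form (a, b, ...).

The cycle decomposition of φ is (2, 3, 7, 6, 10, 5, 9)(4, 8).
Reversing each cycle (and rotating so the smallest element leads) gives φ⁻¹ = (2, 9, 5, 10, 6, 7, 3)(4, 8).

(2, 9, 5, 10, 6, 7, 3)(4, 8)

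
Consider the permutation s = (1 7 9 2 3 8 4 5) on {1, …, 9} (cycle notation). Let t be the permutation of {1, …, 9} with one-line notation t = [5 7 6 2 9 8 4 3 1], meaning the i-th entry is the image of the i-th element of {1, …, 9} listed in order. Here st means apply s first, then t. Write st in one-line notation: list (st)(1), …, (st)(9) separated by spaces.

(st)(x) = t(s(x)). Computing each image: t(s(1)) = t(7) = 4, t(s(2)) = t(3) = 6, t(s(3)) = t(8) = 3, t(s(4)) = t(5) = 9, t(s(5)) = t(1) = 5, t(s(6)) = t(6) = 8, t(s(7)) = t(9) = 1, t(s(8)) = t(4) = 2, t(s(9)) = t(2) = 7.
Hence st = [4 6 3 9 5 8 1 2 7].

4 6 3 9 5 8 1 2 7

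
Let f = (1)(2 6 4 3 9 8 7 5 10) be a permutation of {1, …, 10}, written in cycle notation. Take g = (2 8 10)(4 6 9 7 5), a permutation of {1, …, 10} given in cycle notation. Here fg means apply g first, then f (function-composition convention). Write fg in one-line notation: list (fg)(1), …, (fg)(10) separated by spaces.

1 7 9 4 3 8 10 2 5 6

(fg)(x) = f(g(x)). Computing each image: f(g(1)) = f(1) = 1, f(g(2)) = f(8) = 7, f(g(3)) = f(3) = 9, f(g(4)) = f(6) = 4, f(g(5)) = f(4) = 3, f(g(6)) = f(9) = 8, f(g(7)) = f(5) = 10, f(g(8)) = f(10) = 2, f(g(9)) = f(7) = 5, f(g(10)) = f(2) = 6.
Hence fg = [1 7 9 4 3 8 10 2 5 6].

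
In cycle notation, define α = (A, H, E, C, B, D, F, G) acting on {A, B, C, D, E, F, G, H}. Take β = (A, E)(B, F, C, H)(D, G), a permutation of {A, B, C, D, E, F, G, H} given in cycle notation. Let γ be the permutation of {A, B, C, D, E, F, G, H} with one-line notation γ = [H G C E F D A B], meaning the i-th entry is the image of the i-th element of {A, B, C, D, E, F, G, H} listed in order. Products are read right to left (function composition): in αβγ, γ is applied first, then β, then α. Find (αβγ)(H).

G

(αβγ)(H) = α(β(γ(H))). γ(H) = B, then β(B) = F, then α(F) = G, so the result is G.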